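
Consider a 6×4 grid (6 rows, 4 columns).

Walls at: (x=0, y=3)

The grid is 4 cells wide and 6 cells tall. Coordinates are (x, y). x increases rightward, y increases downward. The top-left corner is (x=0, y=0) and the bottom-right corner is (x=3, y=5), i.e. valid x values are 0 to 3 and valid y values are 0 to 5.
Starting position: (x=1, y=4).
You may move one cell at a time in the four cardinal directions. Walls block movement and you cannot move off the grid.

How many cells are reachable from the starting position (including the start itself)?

Answer: Reachable cells: 23

Derivation:
BFS flood-fill from (x=1, y=4):
  Distance 0: (x=1, y=4)
  Distance 1: (x=1, y=3), (x=0, y=4), (x=2, y=4), (x=1, y=5)
  Distance 2: (x=1, y=2), (x=2, y=3), (x=3, y=4), (x=0, y=5), (x=2, y=5)
  Distance 3: (x=1, y=1), (x=0, y=2), (x=2, y=2), (x=3, y=3), (x=3, y=5)
  Distance 4: (x=1, y=0), (x=0, y=1), (x=2, y=1), (x=3, y=2)
  Distance 5: (x=0, y=0), (x=2, y=0), (x=3, y=1)
  Distance 6: (x=3, y=0)
Total reachable: 23 (grid has 23 open cells total)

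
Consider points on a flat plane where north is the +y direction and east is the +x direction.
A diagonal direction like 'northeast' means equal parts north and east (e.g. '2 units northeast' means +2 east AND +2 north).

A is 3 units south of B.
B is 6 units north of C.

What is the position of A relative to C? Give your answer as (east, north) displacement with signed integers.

Place C at the origin (east=0, north=0).
  B is 6 units north of C: delta (east=+0, north=+6); B at (east=0, north=6).
  A is 3 units south of B: delta (east=+0, north=-3); A at (east=0, north=3).
Therefore A relative to C: (east=0, north=3).

Answer: A is at (east=0, north=3) relative to C.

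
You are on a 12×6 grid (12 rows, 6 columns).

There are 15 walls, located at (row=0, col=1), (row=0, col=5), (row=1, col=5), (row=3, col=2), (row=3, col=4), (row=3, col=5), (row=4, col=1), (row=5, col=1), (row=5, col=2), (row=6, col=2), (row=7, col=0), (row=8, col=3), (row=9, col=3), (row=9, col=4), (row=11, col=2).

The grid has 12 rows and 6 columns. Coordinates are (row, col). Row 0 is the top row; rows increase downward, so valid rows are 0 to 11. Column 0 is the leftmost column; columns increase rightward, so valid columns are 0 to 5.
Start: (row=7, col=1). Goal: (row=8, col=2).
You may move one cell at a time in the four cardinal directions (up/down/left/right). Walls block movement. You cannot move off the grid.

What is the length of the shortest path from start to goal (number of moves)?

BFS from (row=7, col=1) until reaching (row=8, col=2):
  Distance 0: (row=7, col=1)
  Distance 1: (row=6, col=1), (row=7, col=2), (row=8, col=1)
  Distance 2: (row=6, col=0), (row=7, col=3), (row=8, col=0), (row=8, col=2), (row=9, col=1)  <- goal reached here
One shortest path (2 moves): (row=7, col=1) -> (row=7, col=2) -> (row=8, col=2)

Answer: Shortest path length: 2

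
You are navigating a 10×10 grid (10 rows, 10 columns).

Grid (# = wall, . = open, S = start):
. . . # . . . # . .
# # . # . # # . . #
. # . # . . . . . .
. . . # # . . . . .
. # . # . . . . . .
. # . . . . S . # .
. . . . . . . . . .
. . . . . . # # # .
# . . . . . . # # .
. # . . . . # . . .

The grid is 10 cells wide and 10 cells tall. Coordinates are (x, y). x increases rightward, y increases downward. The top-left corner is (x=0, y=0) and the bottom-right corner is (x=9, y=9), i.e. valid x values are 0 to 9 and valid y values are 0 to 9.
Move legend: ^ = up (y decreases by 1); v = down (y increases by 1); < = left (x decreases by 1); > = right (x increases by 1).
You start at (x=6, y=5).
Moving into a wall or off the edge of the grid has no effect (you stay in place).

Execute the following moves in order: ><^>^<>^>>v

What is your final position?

Answer: Final position: (x=9, y=3)

Derivation:
Start: (x=6, y=5)
  > (right): (x=6, y=5) -> (x=7, y=5)
  < (left): (x=7, y=5) -> (x=6, y=5)
  ^ (up): (x=6, y=5) -> (x=6, y=4)
  > (right): (x=6, y=4) -> (x=7, y=4)
  ^ (up): (x=7, y=4) -> (x=7, y=3)
  < (left): (x=7, y=3) -> (x=6, y=3)
  > (right): (x=6, y=3) -> (x=7, y=3)
  ^ (up): (x=7, y=3) -> (x=7, y=2)
  > (right): (x=7, y=2) -> (x=8, y=2)
  > (right): (x=8, y=2) -> (x=9, y=2)
  v (down): (x=9, y=2) -> (x=9, y=3)
Final: (x=9, y=3)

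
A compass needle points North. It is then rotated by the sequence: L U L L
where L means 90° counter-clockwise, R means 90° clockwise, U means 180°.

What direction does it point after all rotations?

Start: North
  L (left (90° counter-clockwise)) -> West
  U (U-turn (180°)) -> East
  L (left (90° counter-clockwise)) -> North
  L (left (90° counter-clockwise)) -> West
Final: West

Answer: Final heading: West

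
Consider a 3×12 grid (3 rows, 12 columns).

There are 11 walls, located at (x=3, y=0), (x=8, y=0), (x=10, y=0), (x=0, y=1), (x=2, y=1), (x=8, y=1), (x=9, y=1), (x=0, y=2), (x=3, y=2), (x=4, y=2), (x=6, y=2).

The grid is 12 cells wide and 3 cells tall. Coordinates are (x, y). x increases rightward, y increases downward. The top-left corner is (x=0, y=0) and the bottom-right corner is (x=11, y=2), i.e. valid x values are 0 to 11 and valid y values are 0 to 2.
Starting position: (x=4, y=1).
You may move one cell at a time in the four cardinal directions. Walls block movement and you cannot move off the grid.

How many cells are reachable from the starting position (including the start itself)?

Answer: Reachable cells: 18

Derivation:
BFS flood-fill from (x=4, y=1):
  Distance 0: (x=4, y=1)
  Distance 1: (x=4, y=0), (x=3, y=1), (x=5, y=1)
  Distance 2: (x=5, y=0), (x=6, y=1), (x=5, y=2)
  Distance 3: (x=6, y=0), (x=7, y=1)
  Distance 4: (x=7, y=0), (x=7, y=2)
  Distance 5: (x=8, y=2)
  Distance 6: (x=9, y=2)
  Distance 7: (x=10, y=2)
  Distance 8: (x=10, y=1), (x=11, y=2)
  Distance 9: (x=11, y=1)
  Distance 10: (x=11, y=0)
Total reachable: 18 (grid has 25 open cells total)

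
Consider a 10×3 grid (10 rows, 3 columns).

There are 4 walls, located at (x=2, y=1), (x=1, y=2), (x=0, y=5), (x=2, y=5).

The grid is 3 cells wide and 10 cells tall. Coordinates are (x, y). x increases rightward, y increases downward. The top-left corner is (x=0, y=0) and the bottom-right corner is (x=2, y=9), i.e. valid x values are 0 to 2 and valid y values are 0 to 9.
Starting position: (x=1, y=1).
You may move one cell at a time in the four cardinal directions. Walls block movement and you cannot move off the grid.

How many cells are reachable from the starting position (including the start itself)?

BFS flood-fill from (x=1, y=1):
  Distance 0: (x=1, y=1)
  Distance 1: (x=1, y=0), (x=0, y=1)
  Distance 2: (x=0, y=0), (x=2, y=0), (x=0, y=2)
  Distance 3: (x=0, y=3)
  Distance 4: (x=1, y=3), (x=0, y=4)
  Distance 5: (x=2, y=3), (x=1, y=4)
  Distance 6: (x=2, y=2), (x=2, y=4), (x=1, y=5)
  Distance 7: (x=1, y=6)
  Distance 8: (x=0, y=6), (x=2, y=6), (x=1, y=7)
  Distance 9: (x=0, y=7), (x=2, y=7), (x=1, y=8)
  Distance 10: (x=0, y=8), (x=2, y=8), (x=1, y=9)
  Distance 11: (x=0, y=9), (x=2, y=9)
Total reachable: 26 (grid has 26 open cells total)

Answer: Reachable cells: 26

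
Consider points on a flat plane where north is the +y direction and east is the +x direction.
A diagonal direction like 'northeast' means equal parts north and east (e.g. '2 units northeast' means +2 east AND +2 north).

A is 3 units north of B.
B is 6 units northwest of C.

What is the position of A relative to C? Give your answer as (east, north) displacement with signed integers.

Answer: A is at (east=-6, north=9) relative to C.

Derivation:
Place C at the origin (east=0, north=0).
  B is 6 units northwest of C: delta (east=-6, north=+6); B at (east=-6, north=6).
  A is 3 units north of B: delta (east=+0, north=+3); A at (east=-6, north=9).
Therefore A relative to C: (east=-6, north=9).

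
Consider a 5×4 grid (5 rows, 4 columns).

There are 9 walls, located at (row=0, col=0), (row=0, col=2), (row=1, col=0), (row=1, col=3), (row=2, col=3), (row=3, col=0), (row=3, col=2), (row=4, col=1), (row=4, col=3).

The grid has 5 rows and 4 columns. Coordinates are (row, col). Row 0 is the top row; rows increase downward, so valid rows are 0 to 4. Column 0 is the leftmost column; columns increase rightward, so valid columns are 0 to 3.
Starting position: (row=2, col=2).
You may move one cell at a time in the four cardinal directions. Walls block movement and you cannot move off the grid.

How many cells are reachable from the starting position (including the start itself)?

Answer: Reachable cells: 7

Derivation:
BFS flood-fill from (row=2, col=2):
  Distance 0: (row=2, col=2)
  Distance 1: (row=1, col=2), (row=2, col=1)
  Distance 2: (row=1, col=1), (row=2, col=0), (row=3, col=1)
  Distance 3: (row=0, col=1)
Total reachable: 7 (grid has 11 open cells total)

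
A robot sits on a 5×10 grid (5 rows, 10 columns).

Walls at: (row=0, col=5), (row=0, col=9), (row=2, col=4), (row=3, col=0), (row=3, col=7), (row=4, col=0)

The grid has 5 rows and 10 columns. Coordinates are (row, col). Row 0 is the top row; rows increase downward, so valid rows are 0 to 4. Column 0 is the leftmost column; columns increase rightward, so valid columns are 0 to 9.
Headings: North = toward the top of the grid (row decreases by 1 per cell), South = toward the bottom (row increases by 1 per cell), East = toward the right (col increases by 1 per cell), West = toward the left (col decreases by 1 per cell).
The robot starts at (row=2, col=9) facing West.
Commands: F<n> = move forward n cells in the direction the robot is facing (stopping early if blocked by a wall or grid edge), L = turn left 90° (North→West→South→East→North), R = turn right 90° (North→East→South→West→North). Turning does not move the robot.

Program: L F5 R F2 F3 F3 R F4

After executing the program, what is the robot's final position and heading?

Answer: Final position: (row=0, col=1), facing North

Derivation:
Start: (row=2, col=9), facing West
  L: turn left, now facing South
  F5: move forward 2/5 (blocked), now at (row=4, col=9)
  R: turn right, now facing West
  F2: move forward 2, now at (row=4, col=7)
  F3: move forward 3, now at (row=4, col=4)
  F3: move forward 3, now at (row=4, col=1)
  R: turn right, now facing North
  F4: move forward 4, now at (row=0, col=1)
Final: (row=0, col=1), facing North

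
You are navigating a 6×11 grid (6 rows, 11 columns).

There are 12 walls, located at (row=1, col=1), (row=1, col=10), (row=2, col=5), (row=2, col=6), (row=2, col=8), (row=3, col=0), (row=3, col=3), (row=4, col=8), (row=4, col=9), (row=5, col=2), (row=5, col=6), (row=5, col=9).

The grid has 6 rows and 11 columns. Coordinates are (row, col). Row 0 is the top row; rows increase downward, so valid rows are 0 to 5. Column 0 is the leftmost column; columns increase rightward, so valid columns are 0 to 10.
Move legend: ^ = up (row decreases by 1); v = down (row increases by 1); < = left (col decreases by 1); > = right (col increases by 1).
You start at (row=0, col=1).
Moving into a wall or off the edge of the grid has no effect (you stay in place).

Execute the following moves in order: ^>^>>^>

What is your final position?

Start: (row=0, col=1)
  ^ (up): blocked, stay at (row=0, col=1)
  > (right): (row=0, col=1) -> (row=0, col=2)
  ^ (up): blocked, stay at (row=0, col=2)
  > (right): (row=0, col=2) -> (row=0, col=3)
  > (right): (row=0, col=3) -> (row=0, col=4)
  ^ (up): blocked, stay at (row=0, col=4)
  > (right): (row=0, col=4) -> (row=0, col=5)
Final: (row=0, col=5)

Answer: Final position: (row=0, col=5)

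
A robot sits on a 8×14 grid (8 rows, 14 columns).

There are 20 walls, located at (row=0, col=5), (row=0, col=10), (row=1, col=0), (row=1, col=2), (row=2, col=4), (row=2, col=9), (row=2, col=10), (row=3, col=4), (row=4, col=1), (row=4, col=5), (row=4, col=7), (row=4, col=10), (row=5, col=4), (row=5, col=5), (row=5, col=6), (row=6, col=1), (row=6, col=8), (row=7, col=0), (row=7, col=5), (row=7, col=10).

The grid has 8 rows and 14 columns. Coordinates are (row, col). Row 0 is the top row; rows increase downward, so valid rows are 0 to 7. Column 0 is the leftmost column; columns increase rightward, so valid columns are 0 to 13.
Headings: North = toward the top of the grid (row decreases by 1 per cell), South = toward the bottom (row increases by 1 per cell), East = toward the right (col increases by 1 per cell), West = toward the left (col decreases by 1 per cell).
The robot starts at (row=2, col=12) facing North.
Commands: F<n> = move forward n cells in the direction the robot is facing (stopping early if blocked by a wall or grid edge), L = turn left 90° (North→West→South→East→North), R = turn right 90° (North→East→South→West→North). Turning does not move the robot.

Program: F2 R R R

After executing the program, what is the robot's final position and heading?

Answer: Final position: (row=0, col=12), facing West

Derivation:
Start: (row=2, col=12), facing North
  F2: move forward 2, now at (row=0, col=12)
  R: turn right, now facing East
  R: turn right, now facing South
  R: turn right, now facing West
Final: (row=0, col=12), facing West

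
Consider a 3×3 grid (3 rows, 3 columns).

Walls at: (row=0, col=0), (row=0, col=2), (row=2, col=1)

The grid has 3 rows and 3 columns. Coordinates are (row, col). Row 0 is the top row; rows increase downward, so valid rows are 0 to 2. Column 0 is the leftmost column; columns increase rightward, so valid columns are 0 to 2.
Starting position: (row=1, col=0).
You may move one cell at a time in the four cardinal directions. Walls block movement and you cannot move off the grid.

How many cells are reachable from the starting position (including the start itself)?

BFS flood-fill from (row=1, col=0):
  Distance 0: (row=1, col=0)
  Distance 1: (row=1, col=1), (row=2, col=0)
  Distance 2: (row=0, col=1), (row=1, col=2)
  Distance 3: (row=2, col=2)
Total reachable: 6 (grid has 6 open cells total)

Answer: Reachable cells: 6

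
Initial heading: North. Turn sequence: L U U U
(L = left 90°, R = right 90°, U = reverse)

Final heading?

Answer: Final heading: East

Derivation:
Start: North
  L (left (90° counter-clockwise)) -> West
  U (U-turn (180°)) -> East
  U (U-turn (180°)) -> West
  U (U-turn (180°)) -> East
Final: East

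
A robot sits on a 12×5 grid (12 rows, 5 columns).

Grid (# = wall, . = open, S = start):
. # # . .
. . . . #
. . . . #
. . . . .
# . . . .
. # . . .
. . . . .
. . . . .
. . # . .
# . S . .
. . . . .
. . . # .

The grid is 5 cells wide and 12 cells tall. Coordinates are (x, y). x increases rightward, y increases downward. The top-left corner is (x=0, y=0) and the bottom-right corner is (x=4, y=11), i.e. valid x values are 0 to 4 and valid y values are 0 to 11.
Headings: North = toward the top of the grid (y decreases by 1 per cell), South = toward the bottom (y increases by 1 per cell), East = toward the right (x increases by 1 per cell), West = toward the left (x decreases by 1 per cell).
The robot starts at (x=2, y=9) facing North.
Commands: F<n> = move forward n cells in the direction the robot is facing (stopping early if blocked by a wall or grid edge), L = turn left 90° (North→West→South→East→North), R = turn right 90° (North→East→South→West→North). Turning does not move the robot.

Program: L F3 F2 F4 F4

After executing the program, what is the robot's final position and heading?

Answer: Final position: (x=1, y=9), facing West

Derivation:
Start: (x=2, y=9), facing North
  L: turn left, now facing West
  F3: move forward 1/3 (blocked), now at (x=1, y=9)
  F2: move forward 0/2 (blocked), now at (x=1, y=9)
  F4: move forward 0/4 (blocked), now at (x=1, y=9)
  F4: move forward 0/4 (blocked), now at (x=1, y=9)
Final: (x=1, y=9), facing West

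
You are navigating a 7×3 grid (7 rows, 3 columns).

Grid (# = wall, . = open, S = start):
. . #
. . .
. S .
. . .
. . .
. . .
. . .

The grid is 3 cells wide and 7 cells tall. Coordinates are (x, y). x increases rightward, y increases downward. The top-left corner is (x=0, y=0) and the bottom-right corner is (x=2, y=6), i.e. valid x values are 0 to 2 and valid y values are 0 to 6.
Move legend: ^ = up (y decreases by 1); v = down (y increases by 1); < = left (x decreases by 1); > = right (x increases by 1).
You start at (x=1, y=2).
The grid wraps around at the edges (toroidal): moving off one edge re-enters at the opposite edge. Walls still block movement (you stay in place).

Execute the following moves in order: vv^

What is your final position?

Answer: Final position: (x=1, y=3)

Derivation:
Start: (x=1, y=2)
  v (down): (x=1, y=2) -> (x=1, y=3)
  v (down): (x=1, y=3) -> (x=1, y=4)
  ^ (up): (x=1, y=4) -> (x=1, y=3)
Final: (x=1, y=3)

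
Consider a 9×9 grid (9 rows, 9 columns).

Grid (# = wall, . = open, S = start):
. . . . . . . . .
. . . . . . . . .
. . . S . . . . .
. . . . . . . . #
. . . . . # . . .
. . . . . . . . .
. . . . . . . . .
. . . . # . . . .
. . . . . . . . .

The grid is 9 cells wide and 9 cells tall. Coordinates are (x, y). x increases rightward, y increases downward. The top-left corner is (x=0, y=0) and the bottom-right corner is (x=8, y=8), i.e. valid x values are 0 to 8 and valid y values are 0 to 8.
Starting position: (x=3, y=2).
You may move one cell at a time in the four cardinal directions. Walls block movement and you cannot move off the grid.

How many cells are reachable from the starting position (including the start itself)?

Answer: Reachable cells: 78

Derivation:
BFS flood-fill from (x=3, y=2):
  Distance 0: (x=3, y=2)
  Distance 1: (x=3, y=1), (x=2, y=2), (x=4, y=2), (x=3, y=3)
  Distance 2: (x=3, y=0), (x=2, y=1), (x=4, y=1), (x=1, y=2), (x=5, y=2), (x=2, y=3), (x=4, y=3), (x=3, y=4)
  Distance 3: (x=2, y=0), (x=4, y=0), (x=1, y=1), (x=5, y=1), (x=0, y=2), (x=6, y=2), (x=1, y=3), (x=5, y=3), (x=2, y=4), (x=4, y=4), (x=3, y=5)
  Distance 4: (x=1, y=0), (x=5, y=0), (x=0, y=1), (x=6, y=1), (x=7, y=2), (x=0, y=3), (x=6, y=3), (x=1, y=4), (x=2, y=5), (x=4, y=5), (x=3, y=6)
  Distance 5: (x=0, y=0), (x=6, y=0), (x=7, y=1), (x=8, y=2), (x=7, y=3), (x=0, y=4), (x=6, y=4), (x=1, y=5), (x=5, y=5), (x=2, y=6), (x=4, y=6), (x=3, y=7)
  Distance 6: (x=7, y=0), (x=8, y=1), (x=7, y=4), (x=0, y=5), (x=6, y=5), (x=1, y=6), (x=5, y=6), (x=2, y=7), (x=3, y=8)
  Distance 7: (x=8, y=0), (x=8, y=4), (x=7, y=5), (x=0, y=6), (x=6, y=6), (x=1, y=7), (x=5, y=7), (x=2, y=8), (x=4, y=8)
  Distance 8: (x=8, y=5), (x=7, y=6), (x=0, y=7), (x=6, y=7), (x=1, y=8), (x=5, y=8)
  Distance 9: (x=8, y=6), (x=7, y=7), (x=0, y=8), (x=6, y=8)
  Distance 10: (x=8, y=7), (x=7, y=8)
  Distance 11: (x=8, y=8)
Total reachable: 78 (grid has 78 open cells total)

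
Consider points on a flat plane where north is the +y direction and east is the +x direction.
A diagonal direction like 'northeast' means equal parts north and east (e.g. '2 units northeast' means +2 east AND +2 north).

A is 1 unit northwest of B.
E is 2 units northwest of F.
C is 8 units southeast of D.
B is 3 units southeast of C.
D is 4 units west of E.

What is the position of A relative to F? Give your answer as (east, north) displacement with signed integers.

Answer: A is at (east=4, north=-8) relative to F.

Derivation:
Place F at the origin (east=0, north=0).
  E is 2 units northwest of F: delta (east=-2, north=+2); E at (east=-2, north=2).
  D is 4 units west of E: delta (east=-4, north=+0); D at (east=-6, north=2).
  C is 8 units southeast of D: delta (east=+8, north=-8); C at (east=2, north=-6).
  B is 3 units southeast of C: delta (east=+3, north=-3); B at (east=5, north=-9).
  A is 1 unit northwest of B: delta (east=-1, north=+1); A at (east=4, north=-8).
Therefore A relative to F: (east=4, north=-8).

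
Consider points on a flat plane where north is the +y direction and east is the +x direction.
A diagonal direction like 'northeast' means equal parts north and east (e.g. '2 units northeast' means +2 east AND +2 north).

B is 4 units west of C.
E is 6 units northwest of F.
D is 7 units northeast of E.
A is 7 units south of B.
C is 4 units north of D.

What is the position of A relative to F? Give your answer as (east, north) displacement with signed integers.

Answer: A is at (east=-3, north=10) relative to F.

Derivation:
Place F at the origin (east=0, north=0).
  E is 6 units northwest of F: delta (east=-6, north=+6); E at (east=-6, north=6).
  D is 7 units northeast of E: delta (east=+7, north=+7); D at (east=1, north=13).
  C is 4 units north of D: delta (east=+0, north=+4); C at (east=1, north=17).
  B is 4 units west of C: delta (east=-4, north=+0); B at (east=-3, north=17).
  A is 7 units south of B: delta (east=+0, north=-7); A at (east=-3, north=10).
Therefore A relative to F: (east=-3, north=10).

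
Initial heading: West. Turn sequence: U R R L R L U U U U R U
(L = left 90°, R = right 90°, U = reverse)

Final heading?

Answer: Final heading: East

Derivation:
Start: West
  U (U-turn (180°)) -> East
  R (right (90° clockwise)) -> South
  R (right (90° clockwise)) -> West
  L (left (90° counter-clockwise)) -> South
  R (right (90° clockwise)) -> West
  L (left (90° counter-clockwise)) -> South
  U (U-turn (180°)) -> North
  U (U-turn (180°)) -> South
  U (U-turn (180°)) -> North
  U (U-turn (180°)) -> South
  R (right (90° clockwise)) -> West
  U (U-turn (180°)) -> East
Final: East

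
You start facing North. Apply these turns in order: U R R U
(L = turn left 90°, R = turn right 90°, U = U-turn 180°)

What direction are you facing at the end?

Answer: Final heading: South

Derivation:
Start: North
  U (U-turn (180°)) -> South
  R (right (90° clockwise)) -> West
  R (right (90° clockwise)) -> North
  U (U-turn (180°)) -> South
Final: South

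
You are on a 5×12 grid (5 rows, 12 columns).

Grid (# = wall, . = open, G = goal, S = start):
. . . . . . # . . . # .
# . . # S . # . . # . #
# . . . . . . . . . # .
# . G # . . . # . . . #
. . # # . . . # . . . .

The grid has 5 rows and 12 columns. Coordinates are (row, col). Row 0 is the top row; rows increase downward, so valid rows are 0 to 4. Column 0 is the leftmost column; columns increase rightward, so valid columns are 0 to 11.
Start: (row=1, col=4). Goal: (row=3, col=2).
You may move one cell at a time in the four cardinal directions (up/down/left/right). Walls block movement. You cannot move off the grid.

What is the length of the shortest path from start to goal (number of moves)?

Answer: Shortest path length: 4

Derivation:
BFS from (row=1, col=4) until reaching (row=3, col=2):
  Distance 0: (row=1, col=4)
  Distance 1: (row=0, col=4), (row=1, col=5), (row=2, col=4)
  Distance 2: (row=0, col=3), (row=0, col=5), (row=2, col=3), (row=2, col=5), (row=3, col=4)
  Distance 3: (row=0, col=2), (row=2, col=2), (row=2, col=6), (row=3, col=5), (row=4, col=4)
  Distance 4: (row=0, col=1), (row=1, col=2), (row=2, col=1), (row=2, col=7), (row=3, col=2), (row=3, col=6), (row=4, col=5)  <- goal reached here
One shortest path (4 moves): (row=1, col=4) -> (row=2, col=4) -> (row=2, col=3) -> (row=2, col=2) -> (row=3, col=2)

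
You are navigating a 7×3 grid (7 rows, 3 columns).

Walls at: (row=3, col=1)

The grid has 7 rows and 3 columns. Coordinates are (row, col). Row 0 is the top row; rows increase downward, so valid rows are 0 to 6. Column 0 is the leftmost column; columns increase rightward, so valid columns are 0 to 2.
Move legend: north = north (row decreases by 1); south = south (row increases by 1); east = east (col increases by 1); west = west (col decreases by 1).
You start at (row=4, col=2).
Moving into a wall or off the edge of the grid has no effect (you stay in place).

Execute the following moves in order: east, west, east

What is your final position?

Answer: Final position: (row=4, col=2)

Derivation:
Start: (row=4, col=2)
  east (east): blocked, stay at (row=4, col=2)
  west (west): (row=4, col=2) -> (row=4, col=1)
  east (east): (row=4, col=1) -> (row=4, col=2)
Final: (row=4, col=2)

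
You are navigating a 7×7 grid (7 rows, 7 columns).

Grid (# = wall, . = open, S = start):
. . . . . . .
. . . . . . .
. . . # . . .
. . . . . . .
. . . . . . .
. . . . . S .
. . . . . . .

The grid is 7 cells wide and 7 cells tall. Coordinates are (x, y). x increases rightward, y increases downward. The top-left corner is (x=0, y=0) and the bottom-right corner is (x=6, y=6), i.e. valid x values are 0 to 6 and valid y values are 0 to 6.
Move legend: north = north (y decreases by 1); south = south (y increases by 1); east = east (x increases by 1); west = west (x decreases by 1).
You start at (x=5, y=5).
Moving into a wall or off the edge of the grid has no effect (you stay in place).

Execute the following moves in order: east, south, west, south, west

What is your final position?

Start: (x=5, y=5)
  east (east): (x=5, y=5) -> (x=6, y=5)
  south (south): (x=6, y=5) -> (x=6, y=6)
  west (west): (x=6, y=6) -> (x=5, y=6)
  south (south): blocked, stay at (x=5, y=6)
  west (west): (x=5, y=6) -> (x=4, y=6)
Final: (x=4, y=6)

Answer: Final position: (x=4, y=6)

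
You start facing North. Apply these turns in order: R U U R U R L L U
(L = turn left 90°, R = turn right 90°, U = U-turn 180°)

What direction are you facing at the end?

Answer: Final heading: East

Derivation:
Start: North
  R (right (90° clockwise)) -> East
  U (U-turn (180°)) -> West
  U (U-turn (180°)) -> East
  R (right (90° clockwise)) -> South
  U (U-turn (180°)) -> North
  R (right (90° clockwise)) -> East
  L (left (90° counter-clockwise)) -> North
  L (left (90° counter-clockwise)) -> West
  U (U-turn (180°)) -> East
Final: East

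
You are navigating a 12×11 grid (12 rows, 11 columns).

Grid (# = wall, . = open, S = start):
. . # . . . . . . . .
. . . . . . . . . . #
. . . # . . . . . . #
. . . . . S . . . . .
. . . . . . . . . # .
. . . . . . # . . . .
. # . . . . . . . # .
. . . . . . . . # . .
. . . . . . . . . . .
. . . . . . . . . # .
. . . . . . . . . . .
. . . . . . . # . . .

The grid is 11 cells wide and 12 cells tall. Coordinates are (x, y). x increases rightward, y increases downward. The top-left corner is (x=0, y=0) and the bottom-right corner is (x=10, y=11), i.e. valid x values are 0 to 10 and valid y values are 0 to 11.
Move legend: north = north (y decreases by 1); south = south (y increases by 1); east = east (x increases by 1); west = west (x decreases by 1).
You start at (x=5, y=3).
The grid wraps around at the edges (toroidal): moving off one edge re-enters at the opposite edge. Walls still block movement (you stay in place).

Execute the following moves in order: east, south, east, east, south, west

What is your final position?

Answer: Final position: (x=7, y=5)

Derivation:
Start: (x=5, y=3)
  east (east): (x=5, y=3) -> (x=6, y=3)
  south (south): (x=6, y=3) -> (x=6, y=4)
  east (east): (x=6, y=4) -> (x=7, y=4)
  east (east): (x=7, y=4) -> (x=8, y=4)
  south (south): (x=8, y=4) -> (x=8, y=5)
  west (west): (x=8, y=5) -> (x=7, y=5)
Final: (x=7, y=5)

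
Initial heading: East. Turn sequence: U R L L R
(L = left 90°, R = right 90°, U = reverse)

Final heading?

Start: East
  U (U-turn (180°)) -> West
  R (right (90° clockwise)) -> North
  L (left (90° counter-clockwise)) -> West
  L (left (90° counter-clockwise)) -> South
  R (right (90° clockwise)) -> West
Final: West

Answer: Final heading: West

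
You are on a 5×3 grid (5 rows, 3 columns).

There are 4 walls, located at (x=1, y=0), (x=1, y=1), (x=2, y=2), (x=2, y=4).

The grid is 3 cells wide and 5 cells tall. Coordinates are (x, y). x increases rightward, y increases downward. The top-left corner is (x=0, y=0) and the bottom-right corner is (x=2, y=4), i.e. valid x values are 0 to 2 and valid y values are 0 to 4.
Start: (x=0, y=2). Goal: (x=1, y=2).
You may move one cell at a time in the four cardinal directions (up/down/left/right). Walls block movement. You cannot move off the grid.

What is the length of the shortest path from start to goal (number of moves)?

BFS from (x=0, y=2) until reaching (x=1, y=2):
  Distance 0: (x=0, y=2)
  Distance 1: (x=0, y=1), (x=1, y=2), (x=0, y=3)  <- goal reached here
One shortest path (1 moves): (x=0, y=2) -> (x=1, y=2)

Answer: Shortest path length: 1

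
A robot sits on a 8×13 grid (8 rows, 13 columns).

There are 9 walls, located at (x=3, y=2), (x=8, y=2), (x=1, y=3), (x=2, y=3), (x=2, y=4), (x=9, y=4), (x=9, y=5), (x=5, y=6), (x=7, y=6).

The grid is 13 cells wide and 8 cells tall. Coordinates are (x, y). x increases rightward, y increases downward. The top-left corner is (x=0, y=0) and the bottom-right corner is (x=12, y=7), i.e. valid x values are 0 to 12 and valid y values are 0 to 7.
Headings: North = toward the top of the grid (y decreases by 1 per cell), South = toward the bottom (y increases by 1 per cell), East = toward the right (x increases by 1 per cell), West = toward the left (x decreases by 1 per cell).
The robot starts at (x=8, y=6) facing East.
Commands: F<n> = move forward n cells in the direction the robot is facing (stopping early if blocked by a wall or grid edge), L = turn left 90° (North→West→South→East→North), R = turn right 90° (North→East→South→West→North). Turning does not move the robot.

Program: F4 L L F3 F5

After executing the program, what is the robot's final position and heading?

Start: (x=8, y=6), facing East
  F4: move forward 4, now at (x=12, y=6)
  L: turn left, now facing North
  L: turn left, now facing West
  F3: move forward 3, now at (x=9, y=6)
  F5: move forward 1/5 (blocked), now at (x=8, y=6)
Final: (x=8, y=6), facing West

Answer: Final position: (x=8, y=6), facing West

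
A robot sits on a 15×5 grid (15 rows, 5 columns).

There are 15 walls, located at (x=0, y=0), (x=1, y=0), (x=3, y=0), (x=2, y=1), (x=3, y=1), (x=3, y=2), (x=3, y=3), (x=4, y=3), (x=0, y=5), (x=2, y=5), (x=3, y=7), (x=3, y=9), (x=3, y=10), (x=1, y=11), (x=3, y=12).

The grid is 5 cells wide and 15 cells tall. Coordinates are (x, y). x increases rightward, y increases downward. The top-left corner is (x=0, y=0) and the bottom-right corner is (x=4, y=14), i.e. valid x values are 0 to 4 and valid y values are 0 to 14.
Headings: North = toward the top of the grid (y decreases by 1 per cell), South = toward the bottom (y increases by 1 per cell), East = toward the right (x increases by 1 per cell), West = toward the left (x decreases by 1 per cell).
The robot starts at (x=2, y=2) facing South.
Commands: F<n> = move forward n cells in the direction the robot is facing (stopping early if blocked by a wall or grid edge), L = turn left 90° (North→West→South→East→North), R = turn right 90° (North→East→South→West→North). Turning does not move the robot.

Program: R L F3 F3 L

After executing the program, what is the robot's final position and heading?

Answer: Final position: (x=2, y=4), facing East

Derivation:
Start: (x=2, y=2), facing South
  R: turn right, now facing West
  L: turn left, now facing South
  F3: move forward 2/3 (blocked), now at (x=2, y=4)
  F3: move forward 0/3 (blocked), now at (x=2, y=4)
  L: turn left, now facing East
Final: (x=2, y=4), facing East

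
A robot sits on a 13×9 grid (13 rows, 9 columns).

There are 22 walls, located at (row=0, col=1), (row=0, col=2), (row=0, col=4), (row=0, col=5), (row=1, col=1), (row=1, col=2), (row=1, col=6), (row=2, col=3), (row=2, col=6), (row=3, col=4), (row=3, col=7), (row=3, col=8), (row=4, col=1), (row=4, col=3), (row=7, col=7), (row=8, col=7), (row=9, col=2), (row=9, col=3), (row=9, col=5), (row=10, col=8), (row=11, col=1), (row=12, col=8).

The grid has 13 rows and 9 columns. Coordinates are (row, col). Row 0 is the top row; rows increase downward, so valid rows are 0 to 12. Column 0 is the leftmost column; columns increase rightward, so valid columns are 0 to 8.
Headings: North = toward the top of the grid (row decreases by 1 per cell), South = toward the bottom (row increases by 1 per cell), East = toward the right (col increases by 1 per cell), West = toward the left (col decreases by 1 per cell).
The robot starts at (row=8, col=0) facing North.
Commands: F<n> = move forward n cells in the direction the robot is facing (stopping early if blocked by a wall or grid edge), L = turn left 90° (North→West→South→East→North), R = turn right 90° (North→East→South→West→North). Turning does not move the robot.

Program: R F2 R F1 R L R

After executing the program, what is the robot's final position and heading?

Start: (row=8, col=0), facing North
  R: turn right, now facing East
  F2: move forward 2, now at (row=8, col=2)
  R: turn right, now facing South
  F1: move forward 0/1 (blocked), now at (row=8, col=2)
  R: turn right, now facing West
  L: turn left, now facing South
  R: turn right, now facing West
Final: (row=8, col=2), facing West

Answer: Final position: (row=8, col=2), facing West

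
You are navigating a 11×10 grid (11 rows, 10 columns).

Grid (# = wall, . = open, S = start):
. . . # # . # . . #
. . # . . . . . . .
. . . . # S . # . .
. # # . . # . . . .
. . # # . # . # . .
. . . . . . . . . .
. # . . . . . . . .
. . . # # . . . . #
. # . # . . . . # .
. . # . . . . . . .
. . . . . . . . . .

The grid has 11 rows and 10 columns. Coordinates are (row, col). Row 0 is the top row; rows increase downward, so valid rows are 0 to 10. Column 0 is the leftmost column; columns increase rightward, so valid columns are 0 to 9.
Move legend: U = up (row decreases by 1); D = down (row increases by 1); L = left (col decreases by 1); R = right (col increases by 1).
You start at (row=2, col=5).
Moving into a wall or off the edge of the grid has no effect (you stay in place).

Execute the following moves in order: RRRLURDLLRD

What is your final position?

Answer: Final position: (row=3, col=6)

Derivation:
Start: (row=2, col=5)
  R (right): (row=2, col=5) -> (row=2, col=6)
  R (right): blocked, stay at (row=2, col=6)
  R (right): blocked, stay at (row=2, col=6)
  L (left): (row=2, col=6) -> (row=2, col=5)
  U (up): (row=2, col=5) -> (row=1, col=5)
  R (right): (row=1, col=5) -> (row=1, col=6)
  D (down): (row=1, col=6) -> (row=2, col=6)
  L (left): (row=2, col=6) -> (row=2, col=5)
  L (left): blocked, stay at (row=2, col=5)
  R (right): (row=2, col=5) -> (row=2, col=6)
  D (down): (row=2, col=6) -> (row=3, col=6)
Final: (row=3, col=6)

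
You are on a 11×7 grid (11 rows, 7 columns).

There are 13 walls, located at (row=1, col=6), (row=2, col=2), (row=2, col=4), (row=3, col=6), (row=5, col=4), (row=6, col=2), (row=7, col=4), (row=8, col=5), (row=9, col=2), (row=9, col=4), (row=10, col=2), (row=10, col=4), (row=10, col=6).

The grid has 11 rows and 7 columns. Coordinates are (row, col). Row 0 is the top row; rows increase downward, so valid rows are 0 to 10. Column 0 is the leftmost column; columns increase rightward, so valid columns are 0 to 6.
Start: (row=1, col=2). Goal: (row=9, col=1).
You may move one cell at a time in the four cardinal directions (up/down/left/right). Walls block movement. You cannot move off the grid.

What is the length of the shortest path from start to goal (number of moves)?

BFS from (row=1, col=2) until reaching (row=9, col=1):
  Distance 0: (row=1, col=2)
  Distance 1: (row=0, col=2), (row=1, col=1), (row=1, col=3)
  Distance 2: (row=0, col=1), (row=0, col=3), (row=1, col=0), (row=1, col=4), (row=2, col=1), (row=2, col=3)
  Distance 3: (row=0, col=0), (row=0, col=4), (row=1, col=5), (row=2, col=0), (row=3, col=1), (row=3, col=3)
  Distance 4: (row=0, col=5), (row=2, col=5), (row=3, col=0), (row=3, col=2), (row=3, col=4), (row=4, col=1), (row=4, col=3)
  Distance 5: (row=0, col=6), (row=2, col=6), (row=3, col=5), (row=4, col=0), (row=4, col=2), (row=4, col=4), (row=5, col=1), (row=5, col=3)
  Distance 6: (row=4, col=5), (row=5, col=0), (row=5, col=2), (row=6, col=1), (row=6, col=3)
  Distance 7: (row=4, col=6), (row=5, col=5), (row=6, col=0), (row=6, col=4), (row=7, col=1), (row=7, col=3)
  Distance 8: (row=5, col=6), (row=6, col=5), (row=7, col=0), (row=7, col=2), (row=8, col=1), (row=8, col=3)
  Distance 9: (row=6, col=6), (row=7, col=5), (row=8, col=0), (row=8, col=2), (row=8, col=4), (row=9, col=1), (row=9, col=3)  <- goal reached here
One shortest path (9 moves): (row=1, col=2) -> (row=1, col=1) -> (row=2, col=1) -> (row=3, col=1) -> (row=4, col=1) -> (row=5, col=1) -> (row=6, col=1) -> (row=7, col=1) -> (row=8, col=1) -> (row=9, col=1)

Answer: Shortest path length: 9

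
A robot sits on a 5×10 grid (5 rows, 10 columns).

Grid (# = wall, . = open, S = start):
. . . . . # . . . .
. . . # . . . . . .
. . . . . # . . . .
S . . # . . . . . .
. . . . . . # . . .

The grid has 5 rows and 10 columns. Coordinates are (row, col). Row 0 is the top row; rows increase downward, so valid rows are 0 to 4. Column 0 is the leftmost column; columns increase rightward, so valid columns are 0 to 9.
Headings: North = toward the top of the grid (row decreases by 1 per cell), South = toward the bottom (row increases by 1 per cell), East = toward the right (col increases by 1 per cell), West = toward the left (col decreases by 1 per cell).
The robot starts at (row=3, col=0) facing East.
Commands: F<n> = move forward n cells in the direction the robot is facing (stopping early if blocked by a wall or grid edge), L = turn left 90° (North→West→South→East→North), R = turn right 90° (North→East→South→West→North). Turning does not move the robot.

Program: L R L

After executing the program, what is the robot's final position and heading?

Answer: Final position: (row=3, col=0), facing North

Derivation:
Start: (row=3, col=0), facing East
  L: turn left, now facing North
  R: turn right, now facing East
  L: turn left, now facing North
Final: (row=3, col=0), facing North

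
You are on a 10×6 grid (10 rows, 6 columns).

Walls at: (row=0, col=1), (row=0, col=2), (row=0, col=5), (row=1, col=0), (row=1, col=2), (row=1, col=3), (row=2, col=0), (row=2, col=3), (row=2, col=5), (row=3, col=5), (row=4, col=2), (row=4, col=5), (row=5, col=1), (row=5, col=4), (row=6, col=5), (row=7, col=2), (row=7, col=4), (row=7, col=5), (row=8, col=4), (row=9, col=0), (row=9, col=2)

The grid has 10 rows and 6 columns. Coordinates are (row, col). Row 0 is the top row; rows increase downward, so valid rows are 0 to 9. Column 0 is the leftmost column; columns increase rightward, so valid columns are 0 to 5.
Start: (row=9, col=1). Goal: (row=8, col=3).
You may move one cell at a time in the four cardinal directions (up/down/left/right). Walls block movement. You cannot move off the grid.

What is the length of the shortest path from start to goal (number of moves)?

BFS from (row=9, col=1) until reaching (row=8, col=3):
  Distance 0: (row=9, col=1)
  Distance 1: (row=8, col=1)
  Distance 2: (row=7, col=1), (row=8, col=0), (row=8, col=2)
  Distance 3: (row=6, col=1), (row=7, col=0), (row=8, col=3)  <- goal reached here
One shortest path (3 moves): (row=9, col=1) -> (row=8, col=1) -> (row=8, col=2) -> (row=8, col=3)

Answer: Shortest path length: 3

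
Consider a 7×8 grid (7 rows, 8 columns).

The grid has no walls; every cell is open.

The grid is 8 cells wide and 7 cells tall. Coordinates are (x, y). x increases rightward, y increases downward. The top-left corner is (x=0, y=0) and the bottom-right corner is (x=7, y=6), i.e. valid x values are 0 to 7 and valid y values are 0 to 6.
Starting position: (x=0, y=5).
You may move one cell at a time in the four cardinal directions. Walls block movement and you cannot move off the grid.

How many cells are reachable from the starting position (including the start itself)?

Answer: Reachable cells: 56

Derivation:
BFS flood-fill from (x=0, y=5):
  Distance 0: (x=0, y=5)
  Distance 1: (x=0, y=4), (x=1, y=5), (x=0, y=6)
  Distance 2: (x=0, y=3), (x=1, y=4), (x=2, y=5), (x=1, y=6)
  Distance 3: (x=0, y=2), (x=1, y=3), (x=2, y=4), (x=3, y=5), (x=2, y=6)
  Distance 4: (x=0, y=1), (x=1, y=2), (x=2, y=3), (x=3, y=4), (x=4, y=5), (x=3, y=6)
  Distance 5: (x=0, y=0), (x=1, y=1), (x=2, y=2), (x=3, y=3), (x=4, y=4), (x=5, y=5), (x=4, y=6)
  Distance 6: (x=1, y=0), (x=2, y=1), (x=3, y=2), (x=4, y=3), (x=5, y=4), (x=6, y=5), (x=5, y=6)
  Distance 7: (x=2, y=0), (x=3, y=1), (x=4, y=2), (x=5, y=3), (x=6, y=4), (x=7, y=5), (x=6, y=6)
  Distance 8: (x=3, y=0), (x=4, y=1), (x=5, y=2), (x=6, y=3), (x=7, y=4), (x=7, y=6)
  Distance 9: (x=4, y=0), (x=5, y=1), (x=6, y=2), (x=7, y=3)
  Distance 10: (x=5, y=0), (x=6, y=1), (x=7, y=2)
  Distance 11: (x=6, y=0), (x=7, y=1)
  Distance 12: (x=7, y=0)
Total reachable: 56 (grid has 56 open cells total)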